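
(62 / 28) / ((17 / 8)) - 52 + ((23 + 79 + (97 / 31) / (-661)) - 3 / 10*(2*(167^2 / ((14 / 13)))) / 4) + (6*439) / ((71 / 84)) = -4966849899027 / 6925138360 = -717.22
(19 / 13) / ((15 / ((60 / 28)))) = 19 / 91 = 0.21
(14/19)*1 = 14/19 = 0.74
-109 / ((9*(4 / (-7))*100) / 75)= 763 / 48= 15.90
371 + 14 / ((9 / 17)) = 3577 / 9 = 397.44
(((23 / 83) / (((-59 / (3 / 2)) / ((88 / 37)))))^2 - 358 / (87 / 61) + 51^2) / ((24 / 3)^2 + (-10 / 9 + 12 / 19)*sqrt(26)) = 15685826649203057097*sqrt(26) / 56931083055091015804 + 523370996490482490456 / 14232770763772753951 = 38.18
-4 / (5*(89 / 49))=-196 / 445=-0.44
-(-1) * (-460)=-460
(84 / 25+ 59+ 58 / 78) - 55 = 7901 / 975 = 8.10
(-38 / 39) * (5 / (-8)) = 0.61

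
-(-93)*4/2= 186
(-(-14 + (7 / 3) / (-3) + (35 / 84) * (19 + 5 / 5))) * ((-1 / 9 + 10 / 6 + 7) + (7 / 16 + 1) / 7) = 56.46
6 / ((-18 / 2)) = -2 / 3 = -0.67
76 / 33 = 2.30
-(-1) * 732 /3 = 244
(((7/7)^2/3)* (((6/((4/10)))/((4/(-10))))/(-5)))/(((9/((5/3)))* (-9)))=-25/486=-0.05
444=444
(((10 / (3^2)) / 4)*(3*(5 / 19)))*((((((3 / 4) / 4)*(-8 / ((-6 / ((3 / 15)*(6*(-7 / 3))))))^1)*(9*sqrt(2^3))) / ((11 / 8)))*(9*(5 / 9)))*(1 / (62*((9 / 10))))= -3500*sqrt(2) / 19437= -0.25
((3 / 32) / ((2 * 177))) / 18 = 1 / 67968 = 0.00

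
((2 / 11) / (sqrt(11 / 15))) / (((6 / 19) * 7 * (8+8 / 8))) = 19 * sqrt(165) / 22869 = 0.01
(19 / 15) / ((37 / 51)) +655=121498 / 185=656.75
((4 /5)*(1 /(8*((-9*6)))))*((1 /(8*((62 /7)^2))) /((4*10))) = -49 /664243200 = -0.00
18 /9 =2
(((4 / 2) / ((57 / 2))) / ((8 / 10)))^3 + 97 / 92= 17975221 / 17037756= 1.06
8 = 8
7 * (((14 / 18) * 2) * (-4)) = -392 / 9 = -43.56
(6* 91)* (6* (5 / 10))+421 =2059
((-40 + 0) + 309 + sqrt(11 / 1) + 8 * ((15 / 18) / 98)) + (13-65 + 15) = sqrt(11) + 34114 / 147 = 235.38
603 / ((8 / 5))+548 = 924.88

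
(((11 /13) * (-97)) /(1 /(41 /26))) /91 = -43747 /30758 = -1.42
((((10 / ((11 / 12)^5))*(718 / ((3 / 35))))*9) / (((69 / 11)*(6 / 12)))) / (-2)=-62531481600 / 336743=-185694.97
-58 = -58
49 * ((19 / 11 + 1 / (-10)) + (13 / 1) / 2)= 21903 / 55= 398.24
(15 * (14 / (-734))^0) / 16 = 15 / 16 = 0.94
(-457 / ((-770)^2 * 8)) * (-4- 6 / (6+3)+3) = 457 / 2845920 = 0.00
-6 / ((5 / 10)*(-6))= 2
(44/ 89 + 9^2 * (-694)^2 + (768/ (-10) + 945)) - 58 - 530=17360694529/ 445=39012796.69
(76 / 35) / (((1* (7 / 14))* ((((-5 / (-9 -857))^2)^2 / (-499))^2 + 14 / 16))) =11972581865754153138918603118592 / 2412238944991585130785423017315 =4.96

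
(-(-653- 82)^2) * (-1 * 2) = 1080450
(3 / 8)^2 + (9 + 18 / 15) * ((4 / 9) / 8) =679 / 960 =0.71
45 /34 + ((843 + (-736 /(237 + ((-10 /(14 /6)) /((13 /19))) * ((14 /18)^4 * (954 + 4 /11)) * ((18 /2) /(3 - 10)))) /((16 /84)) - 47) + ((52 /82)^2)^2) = 8106570112607118905 /10181342239409482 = 796.22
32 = 32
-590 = -590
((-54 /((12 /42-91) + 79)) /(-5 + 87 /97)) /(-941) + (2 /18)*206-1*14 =1228584037 /138197142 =8.89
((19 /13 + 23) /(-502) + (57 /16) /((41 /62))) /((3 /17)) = 32376891 /1070264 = 30.25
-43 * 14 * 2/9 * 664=-799456/9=-88828.44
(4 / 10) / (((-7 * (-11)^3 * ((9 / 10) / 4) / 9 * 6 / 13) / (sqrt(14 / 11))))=104 * sqrt(154) / 307461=0.00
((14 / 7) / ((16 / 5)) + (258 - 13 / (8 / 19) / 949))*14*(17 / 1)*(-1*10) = -615450.07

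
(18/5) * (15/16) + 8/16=31/8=3.88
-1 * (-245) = 245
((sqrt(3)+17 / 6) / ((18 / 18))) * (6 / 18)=sqrt(3) / 3+17 / 18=1.52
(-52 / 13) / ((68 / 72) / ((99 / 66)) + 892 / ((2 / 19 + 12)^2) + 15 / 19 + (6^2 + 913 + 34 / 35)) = -94981950 / 22735775119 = -0.00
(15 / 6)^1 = 2.50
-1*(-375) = 375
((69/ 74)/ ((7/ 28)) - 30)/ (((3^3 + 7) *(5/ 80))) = -12.36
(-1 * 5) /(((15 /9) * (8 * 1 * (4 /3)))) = -9 /32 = -0.28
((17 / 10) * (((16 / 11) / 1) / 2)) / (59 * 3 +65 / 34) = 2312 / 334565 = 0.01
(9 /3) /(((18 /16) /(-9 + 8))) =-2.67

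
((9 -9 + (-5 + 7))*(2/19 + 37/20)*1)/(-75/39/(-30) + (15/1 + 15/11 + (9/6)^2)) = 637494/3044845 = 0.21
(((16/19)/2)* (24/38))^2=0.07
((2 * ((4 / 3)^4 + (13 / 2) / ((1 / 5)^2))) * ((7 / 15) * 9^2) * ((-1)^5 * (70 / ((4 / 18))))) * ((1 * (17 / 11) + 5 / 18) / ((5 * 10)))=-474719693 / 3300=-143854.45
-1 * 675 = -675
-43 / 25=-1.72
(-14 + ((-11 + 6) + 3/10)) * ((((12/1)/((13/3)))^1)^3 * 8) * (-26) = 69797376/845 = 82600.44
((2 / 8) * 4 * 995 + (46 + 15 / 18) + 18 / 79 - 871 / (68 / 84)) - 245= -2247215 / 8058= -278.88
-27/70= -0.39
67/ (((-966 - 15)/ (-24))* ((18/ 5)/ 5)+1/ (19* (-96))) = 3055200/ 1341983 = 2.28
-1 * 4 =-4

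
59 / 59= 1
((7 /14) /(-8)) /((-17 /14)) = 7 /136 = 0.05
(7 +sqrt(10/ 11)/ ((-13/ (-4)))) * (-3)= -21 - 12 * sqrt(110)/ 143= -21.88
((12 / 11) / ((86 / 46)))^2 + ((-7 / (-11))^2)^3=1332825817 / 3275616289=0.41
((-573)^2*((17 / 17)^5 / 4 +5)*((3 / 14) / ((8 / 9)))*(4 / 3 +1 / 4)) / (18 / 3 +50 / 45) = 92522.89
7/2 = 3.50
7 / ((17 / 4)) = 28 / 17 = 1.65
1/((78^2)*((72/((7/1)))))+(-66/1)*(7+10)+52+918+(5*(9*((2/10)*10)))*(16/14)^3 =-2652816287/150250464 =-17.66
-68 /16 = -17 /4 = -4.25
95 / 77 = 1.23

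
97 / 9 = 10.78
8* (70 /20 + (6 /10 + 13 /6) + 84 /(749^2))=60268976 /1202145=50.13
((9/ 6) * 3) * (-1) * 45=-405/ 2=-202.50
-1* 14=-14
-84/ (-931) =0.09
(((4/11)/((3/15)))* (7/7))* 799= 15980/11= 1452.73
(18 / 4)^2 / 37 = 81 / 148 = 0.55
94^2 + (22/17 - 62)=149180/17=8775.29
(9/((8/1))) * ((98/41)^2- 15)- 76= -1162547/13448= -86.45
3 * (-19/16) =-57/16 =-3.56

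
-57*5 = -285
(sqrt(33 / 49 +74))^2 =3659 / 49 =74.67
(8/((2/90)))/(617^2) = 360/380689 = 0.00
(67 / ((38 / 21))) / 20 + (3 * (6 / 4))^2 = 16797 / 760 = 22.10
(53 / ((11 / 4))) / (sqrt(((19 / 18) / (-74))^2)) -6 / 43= 12141258 / 8987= 1350.98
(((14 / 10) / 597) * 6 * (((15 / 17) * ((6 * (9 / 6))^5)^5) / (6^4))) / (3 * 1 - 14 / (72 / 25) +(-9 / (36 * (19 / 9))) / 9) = -31826810787672131435481039 / 8674012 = -3669214521224103844.39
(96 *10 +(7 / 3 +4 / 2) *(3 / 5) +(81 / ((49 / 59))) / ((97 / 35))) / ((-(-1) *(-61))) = -16.36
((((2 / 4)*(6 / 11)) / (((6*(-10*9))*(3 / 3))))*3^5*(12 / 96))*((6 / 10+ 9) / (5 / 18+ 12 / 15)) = -729 / 5335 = -0.14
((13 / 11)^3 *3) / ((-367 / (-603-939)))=10163322 / 488477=20.81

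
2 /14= 1 /7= 0.14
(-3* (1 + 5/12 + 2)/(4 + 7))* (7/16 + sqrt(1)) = -943/704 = -1.34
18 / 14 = 9 / 7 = 1.29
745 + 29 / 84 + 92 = 70337 / 84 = 837.35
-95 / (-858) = 95 / 858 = 0.11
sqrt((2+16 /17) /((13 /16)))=20 * sqrt(442) /221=1.90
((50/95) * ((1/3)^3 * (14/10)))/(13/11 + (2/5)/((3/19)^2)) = 770/486039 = 0.00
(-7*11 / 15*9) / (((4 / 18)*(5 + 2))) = -297 / 10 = -29.70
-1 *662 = -662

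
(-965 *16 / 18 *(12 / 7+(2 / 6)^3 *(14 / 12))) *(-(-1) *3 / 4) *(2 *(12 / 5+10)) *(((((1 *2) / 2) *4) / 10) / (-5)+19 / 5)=-1478590756 / 14175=-104309.75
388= 388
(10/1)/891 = 10/891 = 0.01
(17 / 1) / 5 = 17 / 5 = 3.40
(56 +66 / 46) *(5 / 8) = 6605 / 184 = 35.90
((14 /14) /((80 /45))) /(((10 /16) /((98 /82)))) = 441 /410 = 1.08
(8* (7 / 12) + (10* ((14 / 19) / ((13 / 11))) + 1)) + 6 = 13265 / 741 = 17.90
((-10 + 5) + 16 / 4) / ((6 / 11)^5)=-161051 / 7776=-20.71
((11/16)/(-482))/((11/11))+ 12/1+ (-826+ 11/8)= -812.63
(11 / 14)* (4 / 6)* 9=33 / 7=4.71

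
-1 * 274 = -274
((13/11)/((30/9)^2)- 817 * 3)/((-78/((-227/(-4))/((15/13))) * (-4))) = -203996047/528000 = -386.36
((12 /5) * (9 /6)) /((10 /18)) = 162 /25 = 6.48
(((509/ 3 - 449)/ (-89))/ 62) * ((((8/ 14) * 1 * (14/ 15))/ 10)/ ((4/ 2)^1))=838/ 620775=0.00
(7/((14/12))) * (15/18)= 5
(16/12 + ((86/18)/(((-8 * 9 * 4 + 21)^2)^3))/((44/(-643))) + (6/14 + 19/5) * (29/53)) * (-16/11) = -3882504295876652092292/731879127882654884055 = -5.30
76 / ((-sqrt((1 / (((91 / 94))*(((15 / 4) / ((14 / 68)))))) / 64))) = -304*sqrt(155805) / 47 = -2553.09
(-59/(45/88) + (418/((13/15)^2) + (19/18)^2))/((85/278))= 16829830463/11635650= 1446.40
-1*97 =-97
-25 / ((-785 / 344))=1720 / 157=10.96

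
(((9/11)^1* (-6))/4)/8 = -27/176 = -0.15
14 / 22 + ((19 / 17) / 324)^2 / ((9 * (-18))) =34403360605 / 54062430048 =0.64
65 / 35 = 13 / 7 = 1.86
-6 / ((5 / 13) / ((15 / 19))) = -234 / 19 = -12.32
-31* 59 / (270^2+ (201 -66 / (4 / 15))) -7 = -1023607 / 145707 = -7.03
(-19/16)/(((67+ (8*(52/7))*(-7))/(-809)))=-15371/5584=-2.75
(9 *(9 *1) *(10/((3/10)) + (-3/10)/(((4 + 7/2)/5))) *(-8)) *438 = -47020176/5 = -9404035.20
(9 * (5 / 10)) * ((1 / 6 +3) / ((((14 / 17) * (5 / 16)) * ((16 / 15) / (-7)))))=-2907 / 8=-363.38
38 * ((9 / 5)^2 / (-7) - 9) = -62928 / 175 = -359.59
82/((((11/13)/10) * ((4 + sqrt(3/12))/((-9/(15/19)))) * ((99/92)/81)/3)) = -67081248/121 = -554390.48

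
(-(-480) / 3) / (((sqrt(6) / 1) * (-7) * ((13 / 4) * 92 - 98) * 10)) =-0.00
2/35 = 0.06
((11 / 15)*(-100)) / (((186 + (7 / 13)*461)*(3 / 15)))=-0.84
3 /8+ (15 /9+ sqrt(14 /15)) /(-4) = -sqrt(210) /60-1 /24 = -0.28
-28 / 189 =-4 / 27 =-0.15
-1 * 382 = -382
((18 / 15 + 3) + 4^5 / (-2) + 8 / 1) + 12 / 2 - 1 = -2474 / 5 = -494.80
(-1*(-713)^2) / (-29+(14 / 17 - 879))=8642273 / 15422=560.39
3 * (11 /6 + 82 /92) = 188 /23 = 8.17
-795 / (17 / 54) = -42930 / 17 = -2525.29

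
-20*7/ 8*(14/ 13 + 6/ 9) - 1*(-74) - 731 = -26813/ 39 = -687.51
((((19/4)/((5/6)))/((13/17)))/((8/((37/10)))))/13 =35853/135200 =0.27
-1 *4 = -4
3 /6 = 1 /2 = 0.50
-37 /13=-2.85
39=39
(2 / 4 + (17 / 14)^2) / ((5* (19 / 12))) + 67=313046 / 4655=67.25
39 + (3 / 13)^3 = 85710 / 2197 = 39.01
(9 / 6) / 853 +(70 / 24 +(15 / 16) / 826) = 98738777 / 33819744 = 2.92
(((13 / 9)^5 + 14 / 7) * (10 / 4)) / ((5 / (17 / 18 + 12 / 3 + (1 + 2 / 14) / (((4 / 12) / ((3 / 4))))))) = 66207611 / 2125764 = 31.15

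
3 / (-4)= -3 / 4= -0.75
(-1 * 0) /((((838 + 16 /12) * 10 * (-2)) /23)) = 0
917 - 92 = 825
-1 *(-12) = 12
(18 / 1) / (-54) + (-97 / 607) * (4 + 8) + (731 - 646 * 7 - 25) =-6953035 / 1821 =-3818.25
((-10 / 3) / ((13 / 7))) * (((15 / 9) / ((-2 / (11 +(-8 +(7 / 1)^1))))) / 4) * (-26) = -875 / 9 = -97.22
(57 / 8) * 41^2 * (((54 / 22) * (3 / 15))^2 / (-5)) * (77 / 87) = -162984717 / 319000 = -510.92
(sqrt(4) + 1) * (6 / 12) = 3 / 2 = 1.50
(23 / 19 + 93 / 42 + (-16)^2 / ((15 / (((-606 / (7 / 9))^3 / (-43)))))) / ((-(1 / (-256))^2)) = -17238427667655852032 / 1401155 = -12303012634330.86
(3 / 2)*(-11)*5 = -165 / 2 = -82.50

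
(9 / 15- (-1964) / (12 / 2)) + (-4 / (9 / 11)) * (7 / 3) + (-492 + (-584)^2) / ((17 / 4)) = 184630987 / 2295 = 80449.23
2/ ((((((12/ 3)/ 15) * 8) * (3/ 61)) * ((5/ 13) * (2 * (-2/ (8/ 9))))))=-793/ 72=-11.01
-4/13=-0.31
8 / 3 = 2.67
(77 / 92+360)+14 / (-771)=25593599 / 70932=360.82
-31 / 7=-4.43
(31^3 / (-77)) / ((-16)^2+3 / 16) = -476656 / 315623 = -1.51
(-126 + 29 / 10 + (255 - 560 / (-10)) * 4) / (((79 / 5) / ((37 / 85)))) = 414733 / 13430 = 30.88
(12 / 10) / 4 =0.30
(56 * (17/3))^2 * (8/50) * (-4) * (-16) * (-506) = -117398994944/225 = -521773310.86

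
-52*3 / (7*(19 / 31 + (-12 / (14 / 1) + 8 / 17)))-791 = -742697 / 835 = -889.46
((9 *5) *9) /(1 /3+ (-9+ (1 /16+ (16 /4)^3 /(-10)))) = -97200 /3601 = -26.99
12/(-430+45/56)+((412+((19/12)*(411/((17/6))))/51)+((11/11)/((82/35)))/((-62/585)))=14565214402733/35314048660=412.45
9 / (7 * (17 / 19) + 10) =57 / 103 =0.55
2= 2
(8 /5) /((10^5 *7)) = 1 /437500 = 0.00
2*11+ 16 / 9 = 214 / 9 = 23.78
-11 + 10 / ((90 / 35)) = -64 / 9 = -7.11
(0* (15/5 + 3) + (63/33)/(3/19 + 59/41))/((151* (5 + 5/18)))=7749/5165710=0.00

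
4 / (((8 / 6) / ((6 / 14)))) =9 / 7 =1.29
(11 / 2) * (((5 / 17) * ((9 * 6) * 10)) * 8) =118800 / 17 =6988.24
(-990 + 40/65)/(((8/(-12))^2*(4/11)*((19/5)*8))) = -3183345/15808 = -201.38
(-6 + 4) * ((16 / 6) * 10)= -160 / 3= -53.33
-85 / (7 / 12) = -1020 / 7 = -145.71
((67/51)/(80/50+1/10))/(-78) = -335/33813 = -0.01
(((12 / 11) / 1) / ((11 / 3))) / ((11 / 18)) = 648 / 1331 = 0.49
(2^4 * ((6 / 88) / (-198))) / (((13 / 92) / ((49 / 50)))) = -0.04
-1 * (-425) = 425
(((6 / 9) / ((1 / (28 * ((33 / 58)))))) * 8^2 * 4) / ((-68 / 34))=-1359.45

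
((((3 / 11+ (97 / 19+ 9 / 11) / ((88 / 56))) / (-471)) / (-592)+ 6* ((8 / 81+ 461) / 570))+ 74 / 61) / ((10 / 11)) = 32026162290911 / 4799019376800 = 6.67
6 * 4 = 24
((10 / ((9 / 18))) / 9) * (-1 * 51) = -340 / 3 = -113.33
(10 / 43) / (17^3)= 10 / 211259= 0.00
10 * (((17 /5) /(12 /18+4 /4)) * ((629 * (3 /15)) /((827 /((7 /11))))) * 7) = 3143742 /227425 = 13.82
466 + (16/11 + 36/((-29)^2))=4324818/9251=467.50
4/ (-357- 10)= -4/ 367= -0.01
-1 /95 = -0.01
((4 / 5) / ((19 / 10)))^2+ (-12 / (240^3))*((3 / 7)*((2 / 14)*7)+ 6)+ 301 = 19483519639 / 64691200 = 301.18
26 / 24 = 13 / 12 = 1.08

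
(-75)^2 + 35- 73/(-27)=152893/27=5662.70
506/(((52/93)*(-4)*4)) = -56.56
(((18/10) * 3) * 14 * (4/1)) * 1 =1512/5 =302.40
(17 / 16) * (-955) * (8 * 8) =-64940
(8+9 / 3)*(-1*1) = -11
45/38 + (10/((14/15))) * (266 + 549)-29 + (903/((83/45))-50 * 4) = 198567443/22078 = 8993.91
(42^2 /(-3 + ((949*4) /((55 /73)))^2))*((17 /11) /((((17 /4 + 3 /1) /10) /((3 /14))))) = 70686000 /2226876203081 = 0.00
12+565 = 577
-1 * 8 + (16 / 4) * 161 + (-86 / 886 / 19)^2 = 45057987253 / 70845889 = 636.00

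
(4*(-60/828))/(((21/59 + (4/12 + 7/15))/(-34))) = 200600/23529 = 8.53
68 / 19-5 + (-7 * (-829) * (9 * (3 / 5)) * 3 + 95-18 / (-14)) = 62578804 / 665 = 94103.46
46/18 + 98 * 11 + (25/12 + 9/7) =273149/252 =1083.92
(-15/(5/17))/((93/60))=-1020/31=-32.90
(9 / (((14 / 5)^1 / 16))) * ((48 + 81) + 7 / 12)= 6664.29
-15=-15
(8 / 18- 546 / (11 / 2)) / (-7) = 9784 / 693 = 14.12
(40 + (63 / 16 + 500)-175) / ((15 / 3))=5903 / 80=73.79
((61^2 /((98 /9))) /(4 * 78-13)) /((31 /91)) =33489 /9982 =3.35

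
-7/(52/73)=-511/52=-9.83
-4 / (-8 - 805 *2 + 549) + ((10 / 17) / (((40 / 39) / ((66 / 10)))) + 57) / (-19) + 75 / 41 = -386824003 / 283135340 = -1.37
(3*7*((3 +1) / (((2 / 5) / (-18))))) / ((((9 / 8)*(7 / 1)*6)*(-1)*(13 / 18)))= 1440 / 13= 110.77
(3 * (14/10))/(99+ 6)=1/25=0.04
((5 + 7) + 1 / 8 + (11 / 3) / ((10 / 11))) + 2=2179 / 120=18.16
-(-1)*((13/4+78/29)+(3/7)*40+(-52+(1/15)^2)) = -5282413/182700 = -28.91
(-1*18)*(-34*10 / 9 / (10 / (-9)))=-612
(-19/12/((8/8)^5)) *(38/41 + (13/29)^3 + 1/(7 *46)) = -6240142393/3863802936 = -1.62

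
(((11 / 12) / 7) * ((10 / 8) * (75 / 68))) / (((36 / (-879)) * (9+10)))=-0.23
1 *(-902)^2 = 813604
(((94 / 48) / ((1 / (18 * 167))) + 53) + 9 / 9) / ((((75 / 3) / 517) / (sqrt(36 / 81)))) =4095157 / 50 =81903.14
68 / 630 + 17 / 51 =139 / 315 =0.44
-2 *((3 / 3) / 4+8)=-33 / 2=-16.50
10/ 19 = 0.53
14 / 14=1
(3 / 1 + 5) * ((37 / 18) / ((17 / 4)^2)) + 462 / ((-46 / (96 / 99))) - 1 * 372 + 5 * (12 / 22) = -248810786 / 658053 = -378.10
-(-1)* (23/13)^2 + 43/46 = 31601/7774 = 4.06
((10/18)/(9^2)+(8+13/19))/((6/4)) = 240760/41553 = 5.79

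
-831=-831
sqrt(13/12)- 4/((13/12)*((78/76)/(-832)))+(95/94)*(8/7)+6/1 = sqrt(39)/6+12832650/4277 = 3001.43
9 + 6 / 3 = 11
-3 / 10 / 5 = -3 / 50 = -0.06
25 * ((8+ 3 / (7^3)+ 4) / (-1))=-102975 / 343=-300.22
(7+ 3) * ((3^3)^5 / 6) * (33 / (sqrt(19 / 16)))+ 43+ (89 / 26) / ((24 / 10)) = 13861 / 312+ 3156759540 * sqrt(19) / 19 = 724210350.95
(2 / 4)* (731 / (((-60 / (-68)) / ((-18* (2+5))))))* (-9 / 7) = 335529 / 5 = 67105.80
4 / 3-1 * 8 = -20 / 3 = -6.67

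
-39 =-39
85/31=2.74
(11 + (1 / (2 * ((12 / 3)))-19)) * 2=-63 / 4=-15.75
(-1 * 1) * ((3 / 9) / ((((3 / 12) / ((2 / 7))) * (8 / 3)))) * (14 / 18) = -1 / 9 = -0.11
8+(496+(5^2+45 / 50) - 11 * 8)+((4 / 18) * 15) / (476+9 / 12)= 25281499 / 57210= 441.91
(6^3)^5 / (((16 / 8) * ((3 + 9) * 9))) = 2176782336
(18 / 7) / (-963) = -2 / 749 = -0.00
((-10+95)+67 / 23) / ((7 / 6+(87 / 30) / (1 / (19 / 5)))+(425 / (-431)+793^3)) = 32680575 / 185377040987716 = 0.00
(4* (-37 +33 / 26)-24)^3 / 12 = -2554578250 / 6591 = -387585.84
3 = 3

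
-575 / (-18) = 575 / 18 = 31.94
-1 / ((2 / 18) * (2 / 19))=-171 / 2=-85.50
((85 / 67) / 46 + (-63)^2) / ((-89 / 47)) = -574929521 / 274298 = -2096.00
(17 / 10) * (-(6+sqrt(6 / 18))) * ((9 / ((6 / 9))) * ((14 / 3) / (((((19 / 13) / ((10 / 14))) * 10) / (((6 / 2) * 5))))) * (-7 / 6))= 4641 * sqrt(3) / 152+41769 / 76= 602.48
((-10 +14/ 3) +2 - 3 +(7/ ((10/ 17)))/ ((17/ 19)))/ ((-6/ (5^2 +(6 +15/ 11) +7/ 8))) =-1235/ 32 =-38.59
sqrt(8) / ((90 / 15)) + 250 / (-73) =-250 / 73 + sqrt(2) / 3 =-2.95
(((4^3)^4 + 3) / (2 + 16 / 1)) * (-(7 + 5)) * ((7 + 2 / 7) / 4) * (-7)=285212723 / 2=142606361.50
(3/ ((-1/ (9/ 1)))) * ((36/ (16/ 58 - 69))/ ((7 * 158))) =14094/ 1102129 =0.01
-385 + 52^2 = 2319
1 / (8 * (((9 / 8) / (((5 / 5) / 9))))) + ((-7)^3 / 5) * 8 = -222259 / 405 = -548.79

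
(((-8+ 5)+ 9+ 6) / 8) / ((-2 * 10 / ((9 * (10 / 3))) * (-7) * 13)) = 9 / 364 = 0.02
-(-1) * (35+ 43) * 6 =468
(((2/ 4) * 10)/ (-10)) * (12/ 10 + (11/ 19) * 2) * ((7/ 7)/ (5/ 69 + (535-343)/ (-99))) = 85008/ 134615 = 0.63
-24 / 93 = -8 / 31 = -0.26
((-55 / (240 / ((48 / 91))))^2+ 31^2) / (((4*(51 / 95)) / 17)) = 378012695 / 49686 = 7608.03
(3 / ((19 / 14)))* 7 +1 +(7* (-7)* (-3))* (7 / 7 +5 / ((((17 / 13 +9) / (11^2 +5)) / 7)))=80269447 / 1273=63055.34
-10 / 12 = -5 / 6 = -0.83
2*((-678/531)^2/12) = 25538/93987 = 0.27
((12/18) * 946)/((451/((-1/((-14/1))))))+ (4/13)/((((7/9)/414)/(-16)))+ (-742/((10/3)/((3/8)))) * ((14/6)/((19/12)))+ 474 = -4826263669/2126670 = -2269.40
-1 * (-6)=6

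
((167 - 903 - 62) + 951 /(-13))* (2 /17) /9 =-7550 /663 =-11.39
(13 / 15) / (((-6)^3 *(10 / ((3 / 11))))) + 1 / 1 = 118787 / 118800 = 1.00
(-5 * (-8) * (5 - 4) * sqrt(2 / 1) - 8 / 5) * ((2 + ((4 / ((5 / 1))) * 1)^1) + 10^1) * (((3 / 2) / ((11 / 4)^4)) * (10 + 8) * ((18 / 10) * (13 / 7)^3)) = 3829.71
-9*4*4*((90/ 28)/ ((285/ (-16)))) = 3456/ 133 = 25.98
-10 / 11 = -0.91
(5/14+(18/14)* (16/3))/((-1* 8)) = -101/112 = -0.90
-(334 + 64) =-398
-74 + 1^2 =-73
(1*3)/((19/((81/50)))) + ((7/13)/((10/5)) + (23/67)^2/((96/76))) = 411345037/665269800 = 0.62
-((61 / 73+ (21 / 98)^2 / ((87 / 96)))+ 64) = -6730849 / 103733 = -64.89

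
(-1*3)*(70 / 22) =-105 / 11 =-9.55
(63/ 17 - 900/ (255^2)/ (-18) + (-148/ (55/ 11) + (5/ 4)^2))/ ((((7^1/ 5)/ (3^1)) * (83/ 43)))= -217698809/ 8059632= -27.01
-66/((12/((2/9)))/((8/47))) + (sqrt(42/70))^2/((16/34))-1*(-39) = 677933/16920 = 40.07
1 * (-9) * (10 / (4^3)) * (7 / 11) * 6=-945 / 176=-5.37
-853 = -853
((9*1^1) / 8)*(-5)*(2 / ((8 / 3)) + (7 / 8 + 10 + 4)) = -5625 / 64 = -87.89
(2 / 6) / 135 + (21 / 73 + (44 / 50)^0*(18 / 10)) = 12359 / 5913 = 2.09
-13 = -13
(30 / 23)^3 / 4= 6750 / 12167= 0.55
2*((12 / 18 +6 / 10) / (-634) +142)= 1350401 / 4755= 284.00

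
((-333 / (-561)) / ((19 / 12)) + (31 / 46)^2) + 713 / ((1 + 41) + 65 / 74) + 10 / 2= 28196056699 / 1255530716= 22.46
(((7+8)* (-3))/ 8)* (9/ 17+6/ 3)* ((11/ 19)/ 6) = -1.37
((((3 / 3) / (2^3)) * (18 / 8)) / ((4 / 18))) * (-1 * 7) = -567 / 64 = -8.86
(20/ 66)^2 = 100/ 1089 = 0.09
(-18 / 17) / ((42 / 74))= -222 / 119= -1.87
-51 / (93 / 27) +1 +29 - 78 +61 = -56 / 31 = -1.81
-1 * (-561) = 561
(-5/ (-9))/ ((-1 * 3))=-5/ 27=-0.19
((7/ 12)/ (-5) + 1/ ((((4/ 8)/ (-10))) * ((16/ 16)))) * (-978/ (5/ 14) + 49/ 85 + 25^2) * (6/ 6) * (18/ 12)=1275089/ 20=63754.45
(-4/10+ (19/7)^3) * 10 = 67218/343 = 195.97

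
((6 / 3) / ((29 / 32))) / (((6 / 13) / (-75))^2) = 1690000 / 29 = 58275.86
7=7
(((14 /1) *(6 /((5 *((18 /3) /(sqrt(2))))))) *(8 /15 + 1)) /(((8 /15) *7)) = 23 *sqrt(2) /20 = 1.63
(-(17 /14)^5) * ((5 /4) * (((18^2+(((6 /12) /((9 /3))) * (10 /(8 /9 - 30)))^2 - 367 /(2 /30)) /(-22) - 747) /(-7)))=-5483850912122745 /22741728644096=-241.14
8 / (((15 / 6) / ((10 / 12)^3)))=1.85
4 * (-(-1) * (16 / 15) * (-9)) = -192 / 5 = -38.40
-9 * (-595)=5355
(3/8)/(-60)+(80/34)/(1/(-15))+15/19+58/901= -94350399/2739040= -34.45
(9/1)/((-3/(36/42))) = -2.57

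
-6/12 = -1/2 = -0.50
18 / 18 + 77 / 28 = 15 / 4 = 3.75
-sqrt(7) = -2.65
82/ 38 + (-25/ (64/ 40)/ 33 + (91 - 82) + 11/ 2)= 81181/ 5016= 16.18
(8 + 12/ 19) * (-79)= -12956/ 19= -681.89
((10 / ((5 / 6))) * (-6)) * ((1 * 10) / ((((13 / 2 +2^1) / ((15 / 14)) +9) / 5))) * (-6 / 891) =2000 / 1397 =1.43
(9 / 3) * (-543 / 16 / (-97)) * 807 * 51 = 67044753 / 1552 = 43198.94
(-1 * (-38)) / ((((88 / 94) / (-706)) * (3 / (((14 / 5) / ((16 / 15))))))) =-2206603 / 88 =-25075.03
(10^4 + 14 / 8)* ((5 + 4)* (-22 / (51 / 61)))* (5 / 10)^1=-80534091 / 68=-1184324.87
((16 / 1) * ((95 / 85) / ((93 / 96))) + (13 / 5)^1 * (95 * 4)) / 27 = 530404 / 14229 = 37.28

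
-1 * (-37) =37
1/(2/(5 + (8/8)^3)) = 3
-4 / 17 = -0.24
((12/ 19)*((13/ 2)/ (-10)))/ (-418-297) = 3/ 5225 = 0.00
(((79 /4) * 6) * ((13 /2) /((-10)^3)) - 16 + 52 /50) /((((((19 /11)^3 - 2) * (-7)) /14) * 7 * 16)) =83747851 /940128000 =0.09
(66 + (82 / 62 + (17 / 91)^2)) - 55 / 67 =1144405097 / 17199637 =66.54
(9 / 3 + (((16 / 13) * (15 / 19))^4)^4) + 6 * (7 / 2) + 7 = 6071110676198712443561108561164237480351 / 191933707364169721870043501973039918721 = 31.63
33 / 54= 11 / 18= 0.61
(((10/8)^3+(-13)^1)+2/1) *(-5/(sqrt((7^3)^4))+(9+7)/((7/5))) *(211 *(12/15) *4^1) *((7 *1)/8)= -32852587959/537824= -61084.27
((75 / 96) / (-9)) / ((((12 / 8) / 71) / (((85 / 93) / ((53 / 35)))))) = -5280625 / 2129328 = -2.48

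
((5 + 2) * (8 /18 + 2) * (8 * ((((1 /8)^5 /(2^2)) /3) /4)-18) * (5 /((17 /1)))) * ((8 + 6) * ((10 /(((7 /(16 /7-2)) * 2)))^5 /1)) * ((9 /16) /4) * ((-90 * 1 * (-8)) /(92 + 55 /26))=-118609886484375 /245565395762176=-0.48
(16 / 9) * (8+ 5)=208 / 9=23.11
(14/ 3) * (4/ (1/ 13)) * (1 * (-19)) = -13832/ 3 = -4610.67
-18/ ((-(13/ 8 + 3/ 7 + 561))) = 1008/ 31531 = 0.03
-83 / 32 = -2.59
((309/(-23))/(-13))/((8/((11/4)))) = 0.36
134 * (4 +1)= 670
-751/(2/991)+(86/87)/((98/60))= -1057564741/2842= -372119.89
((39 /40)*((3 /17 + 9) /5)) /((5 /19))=28899 /4250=6.80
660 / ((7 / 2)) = 1320 / 7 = 188.57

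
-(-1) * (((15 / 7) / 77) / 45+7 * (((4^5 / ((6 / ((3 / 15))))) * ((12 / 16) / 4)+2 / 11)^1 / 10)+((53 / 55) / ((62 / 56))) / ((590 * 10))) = 1703530267 / 369686625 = 4.61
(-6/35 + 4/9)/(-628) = -43/98910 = -0.00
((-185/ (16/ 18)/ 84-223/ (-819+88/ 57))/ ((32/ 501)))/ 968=-11529493461/ 323305185280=-0.04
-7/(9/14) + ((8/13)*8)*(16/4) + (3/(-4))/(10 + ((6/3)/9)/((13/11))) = 4869973/557856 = 8.73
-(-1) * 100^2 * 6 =60000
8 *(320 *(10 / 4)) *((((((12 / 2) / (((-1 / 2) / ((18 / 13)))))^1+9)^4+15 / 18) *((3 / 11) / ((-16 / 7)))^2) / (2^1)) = 2118639010425 / 13823524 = 153263.31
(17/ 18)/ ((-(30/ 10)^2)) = -0.10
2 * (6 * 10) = 120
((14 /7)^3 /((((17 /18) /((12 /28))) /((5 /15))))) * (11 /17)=1584 /2023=0.78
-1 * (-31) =31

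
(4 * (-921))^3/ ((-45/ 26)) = 144440739456/ 5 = 28888147891.20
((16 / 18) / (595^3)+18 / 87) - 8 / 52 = 0.05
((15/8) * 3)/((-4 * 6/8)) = -15/8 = -1.88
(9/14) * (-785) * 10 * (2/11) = -70650/77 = -917.53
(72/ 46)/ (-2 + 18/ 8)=144/ 23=6.26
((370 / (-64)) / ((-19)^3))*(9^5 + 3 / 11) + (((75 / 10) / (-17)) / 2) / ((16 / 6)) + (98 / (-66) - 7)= 5073480275 / 123132768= 41.20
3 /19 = 0.16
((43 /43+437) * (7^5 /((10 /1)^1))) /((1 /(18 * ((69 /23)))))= 198759582 /5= 39751916.40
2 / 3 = 0.67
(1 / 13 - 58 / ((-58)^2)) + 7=5323 / 754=7.06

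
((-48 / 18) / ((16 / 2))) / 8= -1 / 24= -0.04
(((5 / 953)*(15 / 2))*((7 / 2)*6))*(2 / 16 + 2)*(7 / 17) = 11025 / 15248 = 0.72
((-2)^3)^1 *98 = -784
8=8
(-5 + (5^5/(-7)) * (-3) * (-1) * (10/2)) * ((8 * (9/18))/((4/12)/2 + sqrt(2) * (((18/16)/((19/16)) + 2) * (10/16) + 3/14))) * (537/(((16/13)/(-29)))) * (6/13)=-16614430826490/5368073 + 204994593881730 * sqrt(2)/5368073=50910578.91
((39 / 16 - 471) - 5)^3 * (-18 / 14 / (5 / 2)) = 3915023481297 / 71680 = 54618073.12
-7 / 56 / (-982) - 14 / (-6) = 54995 / 23568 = 2.33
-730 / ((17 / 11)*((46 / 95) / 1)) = -381425 / 391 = -975.51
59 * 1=59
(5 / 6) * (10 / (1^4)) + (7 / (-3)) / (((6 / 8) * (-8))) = 157 / 18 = 8.72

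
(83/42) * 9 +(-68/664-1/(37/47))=352831/21497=16.41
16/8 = 2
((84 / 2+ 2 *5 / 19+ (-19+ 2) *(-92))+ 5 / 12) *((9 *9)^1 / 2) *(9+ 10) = 9892341 / 8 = 1236542.62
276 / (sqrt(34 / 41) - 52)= -294216 / 55415 - 138*sqrt(1394) / 55415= -5.40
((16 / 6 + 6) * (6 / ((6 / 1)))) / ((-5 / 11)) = -286 / 15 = -19.07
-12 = -12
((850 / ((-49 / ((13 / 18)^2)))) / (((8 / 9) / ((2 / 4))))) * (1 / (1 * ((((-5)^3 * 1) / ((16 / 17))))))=0.04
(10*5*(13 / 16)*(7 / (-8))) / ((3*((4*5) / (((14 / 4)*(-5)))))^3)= 0.88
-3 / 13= -0.23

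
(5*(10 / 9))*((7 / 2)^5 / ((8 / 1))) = 420175 / 1152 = 364.74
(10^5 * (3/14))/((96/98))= 21875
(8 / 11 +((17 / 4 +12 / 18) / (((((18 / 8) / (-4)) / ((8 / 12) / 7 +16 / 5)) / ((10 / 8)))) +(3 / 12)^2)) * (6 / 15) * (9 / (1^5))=-3514051 / 27720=-126.77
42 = 42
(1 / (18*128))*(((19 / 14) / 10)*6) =19 / 53760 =0.00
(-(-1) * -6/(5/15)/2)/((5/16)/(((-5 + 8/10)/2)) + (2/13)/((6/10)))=-19656/235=-83.64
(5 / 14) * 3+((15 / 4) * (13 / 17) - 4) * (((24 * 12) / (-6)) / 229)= 71331 / 54502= 1.31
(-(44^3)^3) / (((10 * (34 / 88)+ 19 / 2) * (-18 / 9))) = 23127007600695.73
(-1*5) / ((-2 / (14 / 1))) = 35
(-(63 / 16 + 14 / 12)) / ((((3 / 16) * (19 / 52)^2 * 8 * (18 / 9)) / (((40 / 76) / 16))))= -207025 / 493848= -0.42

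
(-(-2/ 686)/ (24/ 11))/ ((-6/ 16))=-0.00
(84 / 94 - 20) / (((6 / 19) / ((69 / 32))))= -196213 / 1504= -130.46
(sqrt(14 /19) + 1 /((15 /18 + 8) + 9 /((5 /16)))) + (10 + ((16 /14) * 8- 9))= sqrt(266) /19 + 80369 /7903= 11.03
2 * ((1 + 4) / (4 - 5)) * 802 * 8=-64160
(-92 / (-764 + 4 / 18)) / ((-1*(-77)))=0.00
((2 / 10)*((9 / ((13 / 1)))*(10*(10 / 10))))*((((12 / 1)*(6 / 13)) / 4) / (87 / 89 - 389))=-14418 / 2918123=-0.00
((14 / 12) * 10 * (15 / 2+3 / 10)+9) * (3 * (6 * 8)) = 14400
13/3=4.33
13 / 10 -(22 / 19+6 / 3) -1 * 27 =-5483 / 190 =-28.86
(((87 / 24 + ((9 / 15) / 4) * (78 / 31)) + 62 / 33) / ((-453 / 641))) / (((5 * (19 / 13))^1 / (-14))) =14037880129 / 880496100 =15.94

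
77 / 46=1.67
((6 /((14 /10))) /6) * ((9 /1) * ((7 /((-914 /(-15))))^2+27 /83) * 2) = 1056184515 /242682538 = 4.35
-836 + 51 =-785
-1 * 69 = -69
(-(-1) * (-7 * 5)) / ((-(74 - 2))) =35 / 72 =0.49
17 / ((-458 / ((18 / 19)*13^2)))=-25857 / 4351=-5.94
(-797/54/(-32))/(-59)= -797/101952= -0.01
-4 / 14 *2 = -4 / 7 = -0.57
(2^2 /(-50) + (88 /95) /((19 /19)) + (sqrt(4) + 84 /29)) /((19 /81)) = 6407748 /261725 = 24.48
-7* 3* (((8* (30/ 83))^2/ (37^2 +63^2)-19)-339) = 138230914038/ 18386741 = 7517.97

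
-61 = -61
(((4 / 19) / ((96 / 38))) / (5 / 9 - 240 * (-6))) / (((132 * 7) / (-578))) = -289 / 7986440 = -0.00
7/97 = 0.07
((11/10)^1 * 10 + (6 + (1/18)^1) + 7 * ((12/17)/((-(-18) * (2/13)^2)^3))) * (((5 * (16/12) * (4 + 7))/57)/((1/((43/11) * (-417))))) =-1279260149075/7534944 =-169776.99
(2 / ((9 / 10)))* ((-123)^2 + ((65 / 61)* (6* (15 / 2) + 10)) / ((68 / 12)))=104663320 / 3111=33642.98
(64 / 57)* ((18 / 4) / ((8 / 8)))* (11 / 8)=132 / 19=6.95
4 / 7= 0.57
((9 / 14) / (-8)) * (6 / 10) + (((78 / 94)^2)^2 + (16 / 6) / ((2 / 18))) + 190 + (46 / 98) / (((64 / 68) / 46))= 4540442938621 / 19128349520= 237.37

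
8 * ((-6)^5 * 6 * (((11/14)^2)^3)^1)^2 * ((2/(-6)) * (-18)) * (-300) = -24017609015322983438400/13841287201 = -1735214988790.04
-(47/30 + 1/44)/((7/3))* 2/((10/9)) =-9441/7700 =-1.23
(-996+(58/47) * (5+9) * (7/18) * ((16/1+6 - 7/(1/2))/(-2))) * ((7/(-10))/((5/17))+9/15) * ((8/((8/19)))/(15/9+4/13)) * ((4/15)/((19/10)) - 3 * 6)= -312926.86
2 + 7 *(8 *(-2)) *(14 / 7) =-222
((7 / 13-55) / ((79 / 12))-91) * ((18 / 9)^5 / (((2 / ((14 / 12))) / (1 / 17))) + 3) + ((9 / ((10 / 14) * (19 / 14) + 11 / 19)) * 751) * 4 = 858426919591 / 50334297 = 17054.51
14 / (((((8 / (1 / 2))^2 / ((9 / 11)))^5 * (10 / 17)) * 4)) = 7026831 / 3541548943299051520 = 0.00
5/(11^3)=5/1331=0.00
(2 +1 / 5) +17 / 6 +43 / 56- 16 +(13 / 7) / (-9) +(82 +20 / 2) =205619 / 2520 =81.59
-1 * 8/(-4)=2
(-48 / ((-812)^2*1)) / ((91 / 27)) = -81 / 3750019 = -0.00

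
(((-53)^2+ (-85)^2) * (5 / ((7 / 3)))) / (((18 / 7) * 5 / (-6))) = -10034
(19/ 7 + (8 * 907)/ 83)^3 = 143622619359409/ 196122941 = 732309.13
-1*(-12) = 12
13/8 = 1.62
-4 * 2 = -8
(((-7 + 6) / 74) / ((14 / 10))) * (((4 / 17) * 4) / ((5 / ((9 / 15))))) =-24 / 22015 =-0.00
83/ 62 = 1.34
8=8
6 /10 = 3 /5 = 0.60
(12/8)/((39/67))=67/26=2.58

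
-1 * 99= -99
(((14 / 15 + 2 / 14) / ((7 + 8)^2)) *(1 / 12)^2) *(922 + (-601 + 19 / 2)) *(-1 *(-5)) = 74693 / 1360800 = 0.05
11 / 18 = 0.61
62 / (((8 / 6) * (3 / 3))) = 46.50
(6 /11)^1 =6 /11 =0.55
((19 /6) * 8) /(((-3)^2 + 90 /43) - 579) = -817 /18315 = -0.04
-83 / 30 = -2.77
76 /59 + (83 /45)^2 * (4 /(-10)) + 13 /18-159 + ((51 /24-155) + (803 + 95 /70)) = 16496735113 /33453000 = 493.13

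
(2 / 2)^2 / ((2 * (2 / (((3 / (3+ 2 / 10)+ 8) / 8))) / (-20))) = -715 / 128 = -5.59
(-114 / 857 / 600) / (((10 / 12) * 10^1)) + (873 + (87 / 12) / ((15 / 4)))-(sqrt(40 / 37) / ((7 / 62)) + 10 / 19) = 106784767751 / 122122500-124 * sqrt(370) / 259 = 865.20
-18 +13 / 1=-5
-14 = -14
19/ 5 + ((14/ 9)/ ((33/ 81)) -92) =-4641/ 55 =-84.38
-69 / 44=-1.57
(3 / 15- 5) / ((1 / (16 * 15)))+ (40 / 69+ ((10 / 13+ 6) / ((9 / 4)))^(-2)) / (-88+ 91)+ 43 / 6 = -29356931171 / 25648128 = -1144.60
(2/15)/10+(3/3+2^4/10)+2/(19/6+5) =2.86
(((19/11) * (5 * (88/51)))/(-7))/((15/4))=-608/1071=-0.57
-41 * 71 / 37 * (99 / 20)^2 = -1927.75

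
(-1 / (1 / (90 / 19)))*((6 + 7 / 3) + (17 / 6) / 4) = -3255 / 76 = -42.83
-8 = -8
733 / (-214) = -3.43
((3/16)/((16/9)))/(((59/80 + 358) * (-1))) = -135/459184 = -0.00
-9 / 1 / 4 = -9 / 4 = -2.25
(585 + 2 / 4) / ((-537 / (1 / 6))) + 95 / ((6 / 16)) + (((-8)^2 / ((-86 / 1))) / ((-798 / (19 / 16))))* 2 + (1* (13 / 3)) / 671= 329488397779 / 1301501124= 253.16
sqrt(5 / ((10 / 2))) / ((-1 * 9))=-1 / 9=-0.11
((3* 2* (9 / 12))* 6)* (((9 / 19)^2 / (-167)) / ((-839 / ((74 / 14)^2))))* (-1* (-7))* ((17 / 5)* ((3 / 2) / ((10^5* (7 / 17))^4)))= 12753168352713 / 850111387951000000000000000000000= 0.00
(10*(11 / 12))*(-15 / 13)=-275 / 26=-10.58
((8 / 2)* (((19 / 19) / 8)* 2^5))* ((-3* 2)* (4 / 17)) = -384 / 17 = -22.59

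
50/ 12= 4.17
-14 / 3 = -4.67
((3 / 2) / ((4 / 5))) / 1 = 15 / 8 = 1.88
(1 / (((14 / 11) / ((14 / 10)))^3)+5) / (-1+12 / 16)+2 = -23.32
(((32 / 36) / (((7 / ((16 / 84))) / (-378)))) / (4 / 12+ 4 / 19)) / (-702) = 608 / 25389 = 0.02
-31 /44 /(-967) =31 /42548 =0.00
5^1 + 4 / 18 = 47 / 9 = 5.22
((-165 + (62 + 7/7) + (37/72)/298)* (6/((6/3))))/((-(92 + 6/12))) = 437695/132312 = 3.31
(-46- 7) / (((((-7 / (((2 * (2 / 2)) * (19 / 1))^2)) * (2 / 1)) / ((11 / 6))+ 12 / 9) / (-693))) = 437552577 / 15821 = 27656.44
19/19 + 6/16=1.38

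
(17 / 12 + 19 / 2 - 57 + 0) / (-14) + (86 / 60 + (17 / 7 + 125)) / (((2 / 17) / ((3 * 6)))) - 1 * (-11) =16573337 / 840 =19730.16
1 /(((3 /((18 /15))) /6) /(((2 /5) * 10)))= 9.60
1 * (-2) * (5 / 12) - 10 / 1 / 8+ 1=-13 / 12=-1.08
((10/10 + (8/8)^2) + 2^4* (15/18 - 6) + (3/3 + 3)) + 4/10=-76.27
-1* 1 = -1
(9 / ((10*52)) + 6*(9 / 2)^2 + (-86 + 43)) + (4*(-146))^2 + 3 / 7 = 1241731203 / 3640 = 341134.95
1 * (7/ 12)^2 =49/ 144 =0.34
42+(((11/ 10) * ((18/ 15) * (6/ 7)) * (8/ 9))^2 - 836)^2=653942231088826/ 937890625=697247.86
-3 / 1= -3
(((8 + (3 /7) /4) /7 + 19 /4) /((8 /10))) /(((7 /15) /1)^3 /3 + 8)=29311875 /31886456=0.92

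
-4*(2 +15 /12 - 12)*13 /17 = 455 /17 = 26.76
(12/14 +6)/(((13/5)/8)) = 1920/91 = 21.10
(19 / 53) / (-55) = -19 / 2915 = -0.01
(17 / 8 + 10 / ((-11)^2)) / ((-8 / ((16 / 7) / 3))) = -2137 / 10164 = -0.21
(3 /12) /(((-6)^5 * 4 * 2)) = -1 /248832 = -0.00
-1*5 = -5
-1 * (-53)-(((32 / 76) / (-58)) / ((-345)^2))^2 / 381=86852119906715720609 / 1638719243522938125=53.00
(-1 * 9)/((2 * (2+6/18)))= -27/14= -1.93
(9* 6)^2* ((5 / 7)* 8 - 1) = 96228 / 7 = 13746.86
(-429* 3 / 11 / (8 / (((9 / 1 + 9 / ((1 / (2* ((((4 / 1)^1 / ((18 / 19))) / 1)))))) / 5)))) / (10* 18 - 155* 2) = 153 / 80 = 1.91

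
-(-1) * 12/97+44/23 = 4544/2231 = 2.04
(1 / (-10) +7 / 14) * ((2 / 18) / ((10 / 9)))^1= 1 / 25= 0.04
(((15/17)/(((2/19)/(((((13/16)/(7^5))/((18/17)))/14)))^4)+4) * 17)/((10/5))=7648046762357196179952362703532901/224942551834035181717588115718144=34.00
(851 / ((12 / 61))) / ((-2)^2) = 51911 / 48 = 1081.48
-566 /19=-29.79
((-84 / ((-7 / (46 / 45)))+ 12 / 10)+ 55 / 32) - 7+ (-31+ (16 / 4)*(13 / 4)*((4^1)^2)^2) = 1586489 / 480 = 3305.19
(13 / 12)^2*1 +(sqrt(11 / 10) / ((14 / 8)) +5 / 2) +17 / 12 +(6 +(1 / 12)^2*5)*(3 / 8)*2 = 2*sqrt(110) / 35 +5539 / 576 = 10.22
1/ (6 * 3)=1/ 18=0.06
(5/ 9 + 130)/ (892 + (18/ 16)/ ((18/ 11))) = 18800/ 128547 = 0.15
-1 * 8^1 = -8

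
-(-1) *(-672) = -672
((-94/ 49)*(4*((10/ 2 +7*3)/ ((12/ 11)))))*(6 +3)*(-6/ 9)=1097.31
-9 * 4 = -36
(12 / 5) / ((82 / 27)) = 162 / 205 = 0.79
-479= -479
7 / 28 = 1 / 4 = 0.25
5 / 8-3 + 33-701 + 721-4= 373 / 8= 46.62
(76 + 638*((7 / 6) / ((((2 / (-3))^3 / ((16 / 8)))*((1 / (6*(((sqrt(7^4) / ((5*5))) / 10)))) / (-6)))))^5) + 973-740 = 337960817563.06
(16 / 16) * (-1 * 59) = -59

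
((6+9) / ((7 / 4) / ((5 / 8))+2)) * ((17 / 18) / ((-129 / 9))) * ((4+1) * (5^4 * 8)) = -1328125 / 258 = -5147.77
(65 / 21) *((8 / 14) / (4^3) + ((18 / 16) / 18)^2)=1495 / 37632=0.04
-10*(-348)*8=27840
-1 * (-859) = 859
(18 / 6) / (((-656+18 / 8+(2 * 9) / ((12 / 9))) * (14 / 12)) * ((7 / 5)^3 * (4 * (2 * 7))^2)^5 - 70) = -274658203125 / 3226773649645775139302066562160042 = -0.00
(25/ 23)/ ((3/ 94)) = 34.06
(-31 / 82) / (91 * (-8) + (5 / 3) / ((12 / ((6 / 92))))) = 8556 / 16475891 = 0.00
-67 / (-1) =67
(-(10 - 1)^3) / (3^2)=-81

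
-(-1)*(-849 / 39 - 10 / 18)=-2612 / 117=-22.32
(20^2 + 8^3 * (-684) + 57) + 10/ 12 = -349750.17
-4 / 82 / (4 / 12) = -6 / 41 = -0.15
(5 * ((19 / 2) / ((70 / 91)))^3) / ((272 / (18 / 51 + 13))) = 462.36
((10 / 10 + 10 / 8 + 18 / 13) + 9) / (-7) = -657 / 364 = -1.80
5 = 5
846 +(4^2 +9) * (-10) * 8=-1154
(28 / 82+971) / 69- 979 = -909922 / 943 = -964.92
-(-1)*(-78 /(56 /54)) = -1053 /14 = -75.21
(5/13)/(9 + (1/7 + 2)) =35/1014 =0.03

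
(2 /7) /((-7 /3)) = -6 /49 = -0.12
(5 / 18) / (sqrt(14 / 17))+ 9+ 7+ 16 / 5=5 * sqrt(238) / 252+ 96 / 5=19.51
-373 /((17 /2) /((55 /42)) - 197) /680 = 4103 /1425008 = 0.00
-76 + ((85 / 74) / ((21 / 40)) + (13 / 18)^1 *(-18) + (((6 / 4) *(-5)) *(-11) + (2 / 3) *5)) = -507 / 518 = -0.98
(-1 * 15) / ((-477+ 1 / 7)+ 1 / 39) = 819 / 26035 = 0.03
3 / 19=0.16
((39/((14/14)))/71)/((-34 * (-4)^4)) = -39/617984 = -0.00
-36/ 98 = -18/ 49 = -0.37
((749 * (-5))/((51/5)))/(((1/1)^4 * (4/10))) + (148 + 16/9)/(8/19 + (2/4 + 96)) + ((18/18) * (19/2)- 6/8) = -2045719553/2253996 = -907.60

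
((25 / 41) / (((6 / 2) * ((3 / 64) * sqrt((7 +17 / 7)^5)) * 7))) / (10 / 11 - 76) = -100 * sqrt(462) / 71125857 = -0.00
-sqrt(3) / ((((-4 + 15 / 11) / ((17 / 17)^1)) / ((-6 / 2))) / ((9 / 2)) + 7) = -297*sqrt(3) / 2137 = -0.24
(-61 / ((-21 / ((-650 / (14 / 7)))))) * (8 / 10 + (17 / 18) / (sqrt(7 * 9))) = -15860 / 21 - 337025 * sqrt(7) / 7938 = -867.57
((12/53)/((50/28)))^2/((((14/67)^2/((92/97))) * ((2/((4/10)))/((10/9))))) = 13215616/170295625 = 0.08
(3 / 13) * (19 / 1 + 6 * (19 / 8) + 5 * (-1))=339 / 52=6.52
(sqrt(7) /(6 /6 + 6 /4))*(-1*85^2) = -7646.22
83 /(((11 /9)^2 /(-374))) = -228582 /11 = -20780.18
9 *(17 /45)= 17 /5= 3.40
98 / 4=49 / 2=24.50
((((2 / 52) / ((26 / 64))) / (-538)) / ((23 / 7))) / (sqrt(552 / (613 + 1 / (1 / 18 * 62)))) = -196 * sqrt(414966) / 2236544817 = -0.00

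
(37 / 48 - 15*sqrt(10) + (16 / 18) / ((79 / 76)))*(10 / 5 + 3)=92485 / 11376 - 75*sqrt(10)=-229.04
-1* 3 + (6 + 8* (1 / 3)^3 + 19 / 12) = 4.88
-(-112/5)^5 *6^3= 3806658035712/3125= 1218130571.43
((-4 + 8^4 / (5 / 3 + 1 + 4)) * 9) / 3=1831.20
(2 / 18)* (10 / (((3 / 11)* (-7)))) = -110 / 189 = -0.58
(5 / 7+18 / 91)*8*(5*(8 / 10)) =2656 / 91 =29.19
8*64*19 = 9728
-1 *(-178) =178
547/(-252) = -547/252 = -2.17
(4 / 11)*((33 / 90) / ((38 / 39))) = 13 / 95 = 0.14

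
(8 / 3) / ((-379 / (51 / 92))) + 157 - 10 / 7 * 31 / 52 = 156.14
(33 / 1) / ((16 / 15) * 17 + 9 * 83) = 495 / 11477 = 0.04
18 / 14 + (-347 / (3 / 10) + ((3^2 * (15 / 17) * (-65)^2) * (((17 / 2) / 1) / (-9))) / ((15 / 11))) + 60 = -1021981 / 42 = -24332.88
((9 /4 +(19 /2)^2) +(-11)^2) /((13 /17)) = 7259 /26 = 279.19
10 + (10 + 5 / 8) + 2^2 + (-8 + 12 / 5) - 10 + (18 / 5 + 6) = 149 / 8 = 18.62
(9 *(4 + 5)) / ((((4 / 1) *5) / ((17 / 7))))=9.84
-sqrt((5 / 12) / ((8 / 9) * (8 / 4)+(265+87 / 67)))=-sqrt(6498330) / 64660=-0.04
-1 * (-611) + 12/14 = 4283/7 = 611.86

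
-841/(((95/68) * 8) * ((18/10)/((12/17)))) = -1682/57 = -29.51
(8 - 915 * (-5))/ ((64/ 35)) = 160405/ 64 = 2506.33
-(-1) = 1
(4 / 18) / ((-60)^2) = 1 / 16200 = 0.00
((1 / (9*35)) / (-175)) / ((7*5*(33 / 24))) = -8 / 21223125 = -0.00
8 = 8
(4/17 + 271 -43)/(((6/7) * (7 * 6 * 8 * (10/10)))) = 485/612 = 0.79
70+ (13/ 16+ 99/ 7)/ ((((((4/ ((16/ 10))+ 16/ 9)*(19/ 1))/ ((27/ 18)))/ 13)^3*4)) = 98271877749845/ 1402849211456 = 70.05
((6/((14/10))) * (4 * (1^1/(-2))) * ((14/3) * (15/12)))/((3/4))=-200/3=-66.67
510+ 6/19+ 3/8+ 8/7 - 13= 530759/1064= 498.83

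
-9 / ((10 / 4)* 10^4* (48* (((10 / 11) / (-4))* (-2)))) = -0.00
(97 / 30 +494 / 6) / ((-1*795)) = -2567 / 23850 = -0.11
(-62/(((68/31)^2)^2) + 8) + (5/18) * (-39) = -176758301/32072064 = -5.51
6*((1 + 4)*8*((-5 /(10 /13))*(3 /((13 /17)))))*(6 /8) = -4590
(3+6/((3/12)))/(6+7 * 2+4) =9/8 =1.12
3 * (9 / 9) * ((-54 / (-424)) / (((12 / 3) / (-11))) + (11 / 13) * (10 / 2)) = 128337 / 11024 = 11.64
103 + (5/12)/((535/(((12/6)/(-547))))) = 36170921/351174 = 103.00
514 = 514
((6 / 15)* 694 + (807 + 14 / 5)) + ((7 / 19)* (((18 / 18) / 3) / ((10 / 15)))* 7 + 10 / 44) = 1137918 / 1045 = 1088.92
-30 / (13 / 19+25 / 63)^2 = -21492135 / 837218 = -25.67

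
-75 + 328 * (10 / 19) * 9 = 28095 / 19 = 1478.68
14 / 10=7 / 5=1.40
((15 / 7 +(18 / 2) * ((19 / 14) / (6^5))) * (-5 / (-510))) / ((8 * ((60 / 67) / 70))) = 1737913 / 8460288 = 0.21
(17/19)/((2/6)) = 51/19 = 2.68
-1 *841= -841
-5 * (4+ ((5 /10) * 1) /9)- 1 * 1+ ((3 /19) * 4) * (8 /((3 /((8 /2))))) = -4973 /342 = -14.54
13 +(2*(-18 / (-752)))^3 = 86381465 / 6644672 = 13.00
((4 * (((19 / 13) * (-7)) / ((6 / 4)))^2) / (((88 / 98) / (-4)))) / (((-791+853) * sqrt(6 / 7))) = -3467044 * sqrt(42) / 1555983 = -14.44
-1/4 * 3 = -3/4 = -0.75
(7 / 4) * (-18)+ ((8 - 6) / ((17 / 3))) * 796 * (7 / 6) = 10073 / 34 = 296.26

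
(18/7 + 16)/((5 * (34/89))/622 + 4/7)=32.33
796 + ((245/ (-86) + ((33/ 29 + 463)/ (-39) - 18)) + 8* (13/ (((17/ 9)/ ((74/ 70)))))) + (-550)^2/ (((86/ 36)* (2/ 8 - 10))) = -704087499553/ 57873270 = -12166.02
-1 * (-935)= 935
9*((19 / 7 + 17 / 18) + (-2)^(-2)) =985 / 28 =35.18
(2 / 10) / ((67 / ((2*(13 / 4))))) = 13 / 670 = 0.02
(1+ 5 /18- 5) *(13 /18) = -871 /324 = -2.69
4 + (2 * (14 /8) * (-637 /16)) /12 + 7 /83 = -239921 /31872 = -7.53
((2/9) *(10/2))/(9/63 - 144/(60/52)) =-350/39267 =-0.01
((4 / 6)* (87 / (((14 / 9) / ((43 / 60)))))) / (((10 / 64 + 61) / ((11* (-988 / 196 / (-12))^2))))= 44045287 / 51933630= 0.85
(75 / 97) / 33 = 25 / 1067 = 0.02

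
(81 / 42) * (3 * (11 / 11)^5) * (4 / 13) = 1.78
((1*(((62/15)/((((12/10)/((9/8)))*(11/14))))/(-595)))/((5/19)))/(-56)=589/1047200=0.00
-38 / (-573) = 38 / 573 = 0.07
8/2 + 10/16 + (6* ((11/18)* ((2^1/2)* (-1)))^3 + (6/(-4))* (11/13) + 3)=126017/25272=4.99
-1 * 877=-877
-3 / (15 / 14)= -14 / 5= -2.80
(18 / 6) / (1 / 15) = 45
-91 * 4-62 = -426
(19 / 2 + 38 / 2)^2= 3249 / 4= 812.25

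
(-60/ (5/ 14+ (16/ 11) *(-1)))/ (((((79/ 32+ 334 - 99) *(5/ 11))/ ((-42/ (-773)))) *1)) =9106944/ 330903521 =0.03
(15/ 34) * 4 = 30/ 17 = 1.76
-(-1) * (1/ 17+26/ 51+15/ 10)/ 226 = 211/ 23052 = 0.01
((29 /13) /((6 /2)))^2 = 841 /1521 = 0.55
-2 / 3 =-0.67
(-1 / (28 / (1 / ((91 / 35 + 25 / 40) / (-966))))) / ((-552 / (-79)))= 395 / 258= 1.53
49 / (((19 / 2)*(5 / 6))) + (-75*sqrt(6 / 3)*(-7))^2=52369338 / 95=551256.19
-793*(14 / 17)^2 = -155428 / 289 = -537.81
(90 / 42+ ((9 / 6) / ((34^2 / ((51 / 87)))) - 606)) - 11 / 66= -50027605 / 82824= -604.02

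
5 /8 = 0.62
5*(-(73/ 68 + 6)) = -2405/ 68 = -35.37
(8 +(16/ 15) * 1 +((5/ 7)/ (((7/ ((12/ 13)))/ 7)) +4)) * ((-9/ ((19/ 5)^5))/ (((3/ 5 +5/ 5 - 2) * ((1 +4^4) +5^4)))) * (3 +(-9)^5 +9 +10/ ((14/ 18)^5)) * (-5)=24191990752062500/ 185564833886887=130.37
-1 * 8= -8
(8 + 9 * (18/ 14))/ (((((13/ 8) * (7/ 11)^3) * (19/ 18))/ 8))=210063744/ 593047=354.21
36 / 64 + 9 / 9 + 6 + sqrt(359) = 121 / 16 + sqrt(359) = 26.51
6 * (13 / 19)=78 / 19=4.11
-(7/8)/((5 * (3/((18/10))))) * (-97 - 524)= 13041/200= 65.20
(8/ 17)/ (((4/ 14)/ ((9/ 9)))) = 28/ 17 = 1.65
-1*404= -404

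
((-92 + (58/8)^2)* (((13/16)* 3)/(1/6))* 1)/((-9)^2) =-8203/1152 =-7.12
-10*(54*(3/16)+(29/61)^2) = -1540645/14884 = -103.51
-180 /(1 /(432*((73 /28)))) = -1419120 /7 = -202731.43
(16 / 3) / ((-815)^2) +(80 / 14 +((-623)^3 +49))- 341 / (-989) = -3335760370716160957 / 13795289025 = -241804311.94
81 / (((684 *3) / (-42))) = -63 / 38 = -1.66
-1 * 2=-2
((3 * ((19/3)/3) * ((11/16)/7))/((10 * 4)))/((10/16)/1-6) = -209/72240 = -0.00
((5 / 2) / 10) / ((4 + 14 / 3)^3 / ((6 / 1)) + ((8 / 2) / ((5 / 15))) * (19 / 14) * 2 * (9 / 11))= 6237 / 3371552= 0.00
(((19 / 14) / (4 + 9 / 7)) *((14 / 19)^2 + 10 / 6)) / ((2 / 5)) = 11965 / 8436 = 1.42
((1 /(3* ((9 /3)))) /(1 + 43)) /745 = 1 /295020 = 0.00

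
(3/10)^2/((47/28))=63/1175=0.05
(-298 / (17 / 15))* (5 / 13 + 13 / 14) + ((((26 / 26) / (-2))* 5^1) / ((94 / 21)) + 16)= -95932079 / 290836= -329.85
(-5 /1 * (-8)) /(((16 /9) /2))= 45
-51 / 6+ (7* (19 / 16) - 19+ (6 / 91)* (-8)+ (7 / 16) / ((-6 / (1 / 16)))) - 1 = -2896093 / 139776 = -20.72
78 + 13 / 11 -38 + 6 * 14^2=13389 / 11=1217.18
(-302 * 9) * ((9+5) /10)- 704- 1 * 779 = -26441 /5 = -5288.20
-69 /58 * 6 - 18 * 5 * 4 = -367.14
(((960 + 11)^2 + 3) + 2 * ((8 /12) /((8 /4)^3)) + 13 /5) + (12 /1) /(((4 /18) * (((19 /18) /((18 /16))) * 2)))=1074878119 /1140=942875.54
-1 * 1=-1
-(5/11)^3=-125/1331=-0.09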